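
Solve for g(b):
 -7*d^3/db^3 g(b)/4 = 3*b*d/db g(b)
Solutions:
 g(b) = C1 + Integral(C2*airyai(-12^(1/3)*7^(2/3)*b/7) + C3*airybi(-12^(1/3)*7^(2/3)*b/7), b)


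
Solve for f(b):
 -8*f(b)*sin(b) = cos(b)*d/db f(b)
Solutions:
 f(b) = C1*cos(b)^8


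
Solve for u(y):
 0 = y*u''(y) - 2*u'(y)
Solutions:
 u(y) = C1 + C2*y^3


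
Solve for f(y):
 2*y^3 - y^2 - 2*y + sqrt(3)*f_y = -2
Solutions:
 f(y) = C1 - sqrt(3)*y^4/6 + sqrt(3)*y^3/9 + sqrt(3)*y^2/3 - 2*sqrt(3)*y/3


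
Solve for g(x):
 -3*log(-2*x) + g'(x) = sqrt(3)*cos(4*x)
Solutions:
 g(x) = C1 + 3*x*log(-x) - 3*x + 3*x*log(2) + sqrt(3)*sin(4*x)/4


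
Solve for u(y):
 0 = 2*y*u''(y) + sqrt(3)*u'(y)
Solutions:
 u(y) = C1 + C2*y^(1 - sqrt(3)/2)


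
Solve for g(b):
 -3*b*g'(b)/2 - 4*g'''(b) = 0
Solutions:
 g(b) = C1 + Integral(C2*airyai(-3^(1/3)*b/2) + C3*airybi(-3^(1/3)*b/2), b)


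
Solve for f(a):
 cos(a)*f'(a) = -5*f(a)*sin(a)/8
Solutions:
 f(a) = C1*cos(a)^(5/8)


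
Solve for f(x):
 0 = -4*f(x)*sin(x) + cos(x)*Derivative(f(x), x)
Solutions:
 f(x) = C1/cos(x)^4


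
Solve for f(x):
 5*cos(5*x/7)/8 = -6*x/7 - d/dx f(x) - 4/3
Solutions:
 f(x) = C1 - 3*x^2/7 - 4*x/3 - 7*sin(5*x/7)/8


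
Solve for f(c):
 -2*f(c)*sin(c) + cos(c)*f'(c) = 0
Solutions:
 f(c) = C1/cos(c)^2


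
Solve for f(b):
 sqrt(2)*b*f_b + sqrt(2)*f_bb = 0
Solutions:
 f(b) = C1 + C2*erf(sqrt(2)*b/2)


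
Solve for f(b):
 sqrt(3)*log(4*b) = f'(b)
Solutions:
 f(b) = C1 + sqrt(3)*b*log(b) - sqrt(3)*b + 2*sqrt(3)*b*log(2)


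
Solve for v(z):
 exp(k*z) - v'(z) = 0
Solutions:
 v(z) = C1 + exp(k*z)/k


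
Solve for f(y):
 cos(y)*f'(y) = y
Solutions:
 f(y) = C1 + Integral(y/cos(y), y)


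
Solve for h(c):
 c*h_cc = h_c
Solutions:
 h(c) = C1 + C2*c^2


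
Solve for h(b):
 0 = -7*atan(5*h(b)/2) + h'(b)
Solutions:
 Integral(1/atan(5*_y/2), (_y, h(b))) = C1 + 7*b


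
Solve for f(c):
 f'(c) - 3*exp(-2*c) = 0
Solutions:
 f(c) = C1 - 3*exp(-2*c)/2


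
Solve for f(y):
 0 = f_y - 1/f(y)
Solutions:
 f(y) = -sqrt(C1 + 2*y)
 f(y) = sqrt(C1 + 2*y)


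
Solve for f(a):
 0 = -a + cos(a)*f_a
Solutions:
 f(a) = C1 + Integral(a/cos(a), a)


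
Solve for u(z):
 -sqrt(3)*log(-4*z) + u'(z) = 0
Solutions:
 u(z) = C1 + sqrt(3)*z*log(-z) + sqrt(3)*z*(-1 + 2*log(2))


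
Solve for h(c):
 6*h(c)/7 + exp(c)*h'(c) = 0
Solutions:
 h(c) = C1*exp(6*exp(-c)/7)


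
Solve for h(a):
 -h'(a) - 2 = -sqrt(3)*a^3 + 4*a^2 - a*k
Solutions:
 h(a) = C1 + sqrt(3)*a^4/4 - 4*a^3/3 + a^2*k/2 - 2*a


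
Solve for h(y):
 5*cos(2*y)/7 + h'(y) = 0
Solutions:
 h(y) = C1 - 5*sin(2*y)/14


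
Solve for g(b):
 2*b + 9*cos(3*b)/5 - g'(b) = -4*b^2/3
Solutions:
 g(b) = C1 + 4*b^3/9 + b^2 + 3*sin(3*b)/5


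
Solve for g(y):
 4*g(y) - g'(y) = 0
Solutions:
 g(y) = C1*exp(4*y)


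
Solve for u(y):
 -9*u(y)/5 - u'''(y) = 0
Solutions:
 u(y) = C3*exp(-15^(2/3)*y/5) + (C1*sin(3*3^(1/6)*5^(2/3)*y/10) + C2*cos(3*3^(1/6)*5^(2/3)*y/10))*exp(15^(2/3)*y/10)


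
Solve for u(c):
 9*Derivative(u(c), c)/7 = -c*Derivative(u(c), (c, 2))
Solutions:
 u(c) = C1 + C2/c^(2/7)


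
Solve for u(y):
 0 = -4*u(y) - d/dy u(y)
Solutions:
 u(y) = C1*exp(-4*y)


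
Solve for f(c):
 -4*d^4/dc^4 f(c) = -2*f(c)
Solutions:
 f(c) = C1*exp(-2^(3/4)*c/2) + C2*exp(2^(3/4)*c/2) + C3*sin(2^(3/4)*c/2) + C4*cos(2^(3/4)*c/2)


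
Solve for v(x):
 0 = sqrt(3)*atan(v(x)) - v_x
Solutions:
 Integral(1/atan(_y), (_y, v(x))) = C1 + sqrt(3)*x


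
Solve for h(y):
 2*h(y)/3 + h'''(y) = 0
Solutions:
 h(y) = C3*exp(-2^(1/3)*3^(2/3)*y/3) + (C1*sin(2^(1/3)*3^(1/6)*y/2) + C2*cos(2^(1/3)*3^(1/6)*y/2))*exp(2^(1/3)*3^(2/3)*y/6)


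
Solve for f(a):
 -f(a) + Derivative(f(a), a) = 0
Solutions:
 f(a) = C1*exp(a)


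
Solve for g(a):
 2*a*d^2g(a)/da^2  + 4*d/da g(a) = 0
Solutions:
 g(a) = C1 + C2/a


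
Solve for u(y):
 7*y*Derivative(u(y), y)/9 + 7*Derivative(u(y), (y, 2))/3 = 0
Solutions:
 u(y) = C1 + C2*erf(sqrt(6)*y/6)


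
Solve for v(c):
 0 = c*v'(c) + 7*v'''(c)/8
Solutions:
 v(c) = C1 + Integral(C2*airyai(-2*7^(2/3)*c/7) + C3*airybi(-2*7^(2/3)*c/7), c)


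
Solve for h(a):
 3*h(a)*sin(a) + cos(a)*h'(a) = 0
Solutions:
 h(a) = C1*cos(a)^3


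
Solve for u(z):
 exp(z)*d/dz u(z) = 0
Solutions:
 u(z) = C1


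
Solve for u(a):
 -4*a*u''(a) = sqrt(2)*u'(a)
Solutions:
 u(a) = C1 + C2*a^(1 - sqrt(2)/4)


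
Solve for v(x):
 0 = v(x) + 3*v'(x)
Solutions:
 v(x) = C1*exp(-x/3)


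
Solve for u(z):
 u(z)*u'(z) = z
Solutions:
 u(z) = -sqrt(C1 + z^2)
 u(z) = sqrt(C1 + z^2)


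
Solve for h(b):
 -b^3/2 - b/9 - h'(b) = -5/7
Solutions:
 h(b) = C1 - b^4/8 - b^2/18 + 5*b/7


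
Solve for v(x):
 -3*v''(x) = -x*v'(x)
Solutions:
 v(x) = C1 + C2*erfi(sqrt(6)*x/6)


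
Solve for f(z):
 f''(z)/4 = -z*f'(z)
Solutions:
 f(z) = C1 + C2*erf(sqrt(2)*z)


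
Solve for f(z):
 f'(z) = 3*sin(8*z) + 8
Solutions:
 f(z) = C1 + 8*z - 3*cos(8*z)/8


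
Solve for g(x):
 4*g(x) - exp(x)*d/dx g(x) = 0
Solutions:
 g(x) = C1*exp(-4*exp(-x))


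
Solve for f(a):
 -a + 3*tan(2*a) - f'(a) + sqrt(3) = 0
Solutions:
 f(a) = C1 - a^2/2 + sqrt(3)*a - 3*log(cos(2*a))/2


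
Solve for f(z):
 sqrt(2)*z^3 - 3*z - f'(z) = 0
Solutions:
 f(z) = C1 + sqrt(2)*z^4/4 - 3*z^2/2


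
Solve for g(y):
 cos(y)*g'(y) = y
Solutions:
 g(y) = C1 + Integral(y/cos(y), y)


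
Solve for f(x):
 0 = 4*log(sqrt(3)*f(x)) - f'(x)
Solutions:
 -Integral(1/(2*log(_y) + log(3)), (_y, f(x)))/2 = C1 - x


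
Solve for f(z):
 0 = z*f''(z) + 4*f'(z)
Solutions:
 f(z) = C1 + C2/z^3


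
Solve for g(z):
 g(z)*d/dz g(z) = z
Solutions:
 g(z) = -sqrt(C1 + z^2)
 g(z) = sqrt(C1 + z^2)


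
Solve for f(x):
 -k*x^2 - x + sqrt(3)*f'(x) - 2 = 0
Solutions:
 f(x) = C1 + sqrt(3)*k*x^3/9 + sqrt(3)*x^2/6 + 2*sqrt(3)*x/3


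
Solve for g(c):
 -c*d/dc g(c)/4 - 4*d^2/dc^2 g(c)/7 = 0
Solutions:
 g(c) = C1 + C2*erf(sqrt(14)*c/8)


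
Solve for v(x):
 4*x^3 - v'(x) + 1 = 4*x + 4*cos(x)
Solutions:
 v(x) = C1 + x^4 - 2*x^2 + x - 4*sin(x)


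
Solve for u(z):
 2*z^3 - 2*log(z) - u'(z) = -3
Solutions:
 u(z) = C1 + z^4/2 - 2*z*log(z) + 5*z


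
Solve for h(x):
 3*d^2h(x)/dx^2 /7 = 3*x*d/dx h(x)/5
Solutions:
 h(x) = C1 + C2*erfi(sqrt(70)*x/10)


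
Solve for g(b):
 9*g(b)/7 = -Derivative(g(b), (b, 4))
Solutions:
 g(b) = (C1*sin(sqrt(6)*7^(3/4)*b/14) + C2*cos(sqrt(6)*7^(3/4)*b/14))*exp(-sqrt(6)*7^(3/4)*b/14) + (C3*sin(sqrt(6)*7^(3/4)*b/14) + C4*cos(sqrt(6)*7^(3/4)*b/14))*exp(sqrt(6)*7^(3/4)*b/14)


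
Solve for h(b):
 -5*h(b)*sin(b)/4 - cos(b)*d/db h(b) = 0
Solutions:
 h(b) = C1*cos(b)^(5/4)


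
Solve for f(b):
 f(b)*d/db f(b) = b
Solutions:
 f(b) = -sqrt(C1 + b^2)
 f(b) = sqrt(C1 + b^2)


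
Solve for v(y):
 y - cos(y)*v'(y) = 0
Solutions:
 v(y) = C1 + Integral(y/cos(y), y)


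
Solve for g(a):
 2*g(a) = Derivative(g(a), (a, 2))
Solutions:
 g(a) = C1*exp(-sqrt(2)*a) + C2*exp(sqrt(2)*a)


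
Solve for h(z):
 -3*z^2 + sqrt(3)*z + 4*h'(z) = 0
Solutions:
 h(z) = C1 + z^3/4 - sqrt(3)*z^2/8


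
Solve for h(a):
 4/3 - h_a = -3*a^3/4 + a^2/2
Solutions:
 h(a) = C1 + 3*a^4/16 - a^3/6 + 4*a/3


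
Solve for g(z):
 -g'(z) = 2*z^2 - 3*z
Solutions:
 g(z) = C1 - 2*z^3/3 + 3*z^2/2


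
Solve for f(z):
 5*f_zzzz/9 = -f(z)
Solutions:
 f(z) = (C1*sin(5^(3/4)*sqrt(6)*z/10) + C2*cos(5^(3/4)*sqrt(6)*z/10))*exp(-5^(3/4)*sqrt(6)*z/10) + (C3*sin(5^(3/4)*sqrt(6)*z/10) + C4*cos(5^(3/4)*sqrt(6)*z/10))*exp(5^(3/4)*sqrt(6)*z/10)


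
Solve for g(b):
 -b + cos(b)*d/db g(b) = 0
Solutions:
 g(b) = C1 + Integral(b/cos(b), b)


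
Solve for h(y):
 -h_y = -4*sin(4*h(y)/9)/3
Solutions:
 -4*y/3 + 9*log(cos(4*h(y)/9) - 1)/8 - 9*log(cos(4*h(y)/9) + 1)/8 = C1


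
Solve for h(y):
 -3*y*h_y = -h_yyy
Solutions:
 h(y) = C1 + Integral(C2*airyai(3^(1/3)*y) + C3*airybi(3^(1/3)*y), y)


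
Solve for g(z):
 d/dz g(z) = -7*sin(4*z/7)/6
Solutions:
 g(z) = C1 + 49*cos(4*z/7)/24


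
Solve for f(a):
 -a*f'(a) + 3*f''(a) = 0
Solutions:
 f(a) = C1 + C2*erfi(sqrt(6)*a/6)


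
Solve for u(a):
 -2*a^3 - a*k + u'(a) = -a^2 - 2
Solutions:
 u(a) = C1 + a^4/2 - a^3/3 + a^2*k/2 - 2*a


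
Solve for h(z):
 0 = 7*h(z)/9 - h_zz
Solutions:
 h(z) = C1*exp(-sqrt(7)*z/3) + C2*exp(sqrt(7)*z/3)


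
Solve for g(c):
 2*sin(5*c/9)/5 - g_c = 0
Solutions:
 g(c) = C1 - 18*cos(5*c/9)/25


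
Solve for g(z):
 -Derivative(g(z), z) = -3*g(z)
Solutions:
 g(z) = C1*exp(3*z)


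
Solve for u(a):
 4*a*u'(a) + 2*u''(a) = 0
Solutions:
 u(a) = C1 + C2*erf(a)


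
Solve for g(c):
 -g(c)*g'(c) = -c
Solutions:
 g(c) = -sqrt(C1 + c^2)
 g(c) = sqrt(C1 + c^2)


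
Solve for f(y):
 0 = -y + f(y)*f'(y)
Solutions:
 f(y) = -sqrt(C1 + y^2)
 f(y) = sqrt(C1 + y^2)


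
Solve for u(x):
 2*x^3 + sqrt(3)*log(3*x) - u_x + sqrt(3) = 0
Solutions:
 u(x) = C1 + x^4/2 + sqrt(3)*x*log(x) + sqrt(3)*x*log(3)


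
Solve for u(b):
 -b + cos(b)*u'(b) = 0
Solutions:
 u(b) = C1 + Integral(b/cos(b), b)


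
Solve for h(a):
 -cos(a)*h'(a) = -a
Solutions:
 h(a) = C1 + Integral(a/cos(a), a)


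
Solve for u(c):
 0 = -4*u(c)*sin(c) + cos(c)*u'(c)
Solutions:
 u(c) = C1/cos(c)^4


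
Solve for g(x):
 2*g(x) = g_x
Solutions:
 g(x) = C1*exp(2*x)


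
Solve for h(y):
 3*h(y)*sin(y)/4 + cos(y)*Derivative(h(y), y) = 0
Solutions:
 h(y) = C1*cos(y)^(3/4)


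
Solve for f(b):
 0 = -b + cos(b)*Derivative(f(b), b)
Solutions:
 f(b) = C1 + Integral(b/cos(b), b)


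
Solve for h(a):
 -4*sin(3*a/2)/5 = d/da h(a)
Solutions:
 h(a) = C1 + 8*cos(3*a/2)/15


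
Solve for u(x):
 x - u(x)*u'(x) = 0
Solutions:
 u(x) = -sqrt(C1 + x^2)
 u(x) = sqrt(C1 + x^2)


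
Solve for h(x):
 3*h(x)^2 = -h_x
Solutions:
 h(x) = 1/(C1 + 3*x)


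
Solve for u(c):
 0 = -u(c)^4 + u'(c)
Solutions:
 u(c) = (-1/(C1 + 3*c))^(1/3)
 u(c) = (-1/(C1 + c))^(1/3)*(-3^(2/3) - 3*3^(1/6)*I)/6
 u(c) = (-1/(C1 + c))^(1/3)*(-3^(2/3) + 3*3^(1/6)*I)/6


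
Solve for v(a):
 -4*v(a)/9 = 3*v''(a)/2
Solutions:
 v(a) = C1*sin(2*sqrt(6)*a/9) + C2*cos(2*sqrt(6)*a/9)


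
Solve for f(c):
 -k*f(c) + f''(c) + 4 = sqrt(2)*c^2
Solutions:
 f(c) = C1*exp(-c*sqrt(k)) + C2*exp(c*sqrt(k)) - sqrt(2)*c^2/k + 4/k - 2*sqrt(2)/k^2


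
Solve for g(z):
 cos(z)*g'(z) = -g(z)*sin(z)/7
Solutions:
 g(z) = C1*cos(z)^(1/7)


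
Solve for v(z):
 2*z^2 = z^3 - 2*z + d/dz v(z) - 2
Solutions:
 v(z) = C1 - z^4/4 + 2*z^3/3 + z^2 + 2*z


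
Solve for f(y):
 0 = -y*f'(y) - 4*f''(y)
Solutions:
 f(y) = C1 + C2*erf(sqrt(2)*y/4)


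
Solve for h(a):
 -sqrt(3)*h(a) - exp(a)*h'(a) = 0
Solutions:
 h(a) = C1*exp(sqrt(3)*exp(-a))


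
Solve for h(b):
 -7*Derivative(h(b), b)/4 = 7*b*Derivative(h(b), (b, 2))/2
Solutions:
 h(b) = C1 + C2*sqrt(b)


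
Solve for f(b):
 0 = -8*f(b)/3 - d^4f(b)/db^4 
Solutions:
 f(b) = (C1*sin(2^(1/4)*3^(3/4)*b/3) + C2*cos(2^(1/4)*3^(3/4)*b/3))*exp(-2^(1/4)*3^(3/4)*b/3) + (C3*sin(2^(1/4)*3^(3/4)*b/3) + C4*cos(2^(1/4)*3^(3/4)*b/3))*exp(2^(1/4)*3^(3/4)*b/3)


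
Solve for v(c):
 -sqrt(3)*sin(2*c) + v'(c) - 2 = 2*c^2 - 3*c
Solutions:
 v(c) = C1 + 2*c^3/3 - 3*c^2/2 + 2*c - sqrt(3)*cos(2*c)/2


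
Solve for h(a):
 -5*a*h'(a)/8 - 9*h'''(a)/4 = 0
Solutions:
 h(a) = C1 + Integral(C2*airyai(-60^(1/3)*a/6) + C3*airybi(-60^(1/3)*a/6), a)


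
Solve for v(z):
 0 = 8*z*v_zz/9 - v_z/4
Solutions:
 v(z) = C1 + C2*z^(41/32)


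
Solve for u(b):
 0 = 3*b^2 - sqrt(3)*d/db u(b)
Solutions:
 u(b) = C1 + sqrt(3)*b^3/3


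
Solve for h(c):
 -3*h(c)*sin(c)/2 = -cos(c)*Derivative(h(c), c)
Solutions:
 h(c) = C1/cos(c)^(3/2)


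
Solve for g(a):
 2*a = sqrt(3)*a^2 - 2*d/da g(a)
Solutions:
 g(a) = C1 + sqrt(3)*a^3/6 - a^2/2


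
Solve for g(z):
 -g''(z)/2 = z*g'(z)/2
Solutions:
 g(z) = C1 + C2*erf(sqrt(2)*z/2)


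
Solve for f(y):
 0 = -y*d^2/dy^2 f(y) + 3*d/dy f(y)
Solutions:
 f(y) = C1 + C2*y^4


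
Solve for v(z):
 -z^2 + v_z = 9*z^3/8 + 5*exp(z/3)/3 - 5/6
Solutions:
 v(z) = C1 + 9*z^4/32 + z^3/3 - 5*z/6 + 5*exp(z/3)


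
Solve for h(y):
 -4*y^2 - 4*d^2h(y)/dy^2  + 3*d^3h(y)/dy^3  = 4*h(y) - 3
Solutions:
 h(y) = C1*exp(y*(-2^(1/3)*(9*sqrt(921) + 275)^(1/3) - 8*2^(2/3)/(9*sqrt(921) + 275)^(1/3) + 8)/18)*sin(2^(1/3)*sqrt(3)*y*(-(9*sqrt(921) + 275)^(1/3) + 8*2^(1/3)/(9*sqrt(921) + 275)^(1/3))/18) + C2*exp(y*(-2^(1/3)*(9*sqrt(921) + 275)^(1/3) - 8*2^(2/3)/(9*sqrt(921) + 275)^(1/3) + 8)/18)*cos(2^(1/3)*sqrt(3)*y*(-(9*sqrt(921) + 275)^(1/3) + 8*2^(1/3)/(9*sqrt(921) + 275)^(1/3))/18) + C3*exp(y*(8*2^(2/3)/(9*sqrt(921) + 275)^(1/3) + 4 + 2^(1/3)*(9*sqrt(921) + 275)^(1/3))/9) - y^2 + 11/4


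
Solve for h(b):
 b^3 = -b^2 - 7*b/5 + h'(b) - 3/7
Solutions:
 h(b) = C1 + b^4/4 + b^3/3 + 7*b^2/10 + 3*b/7


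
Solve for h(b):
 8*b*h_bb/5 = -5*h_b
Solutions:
 h(b) = C1 + C2/b^(17/8)


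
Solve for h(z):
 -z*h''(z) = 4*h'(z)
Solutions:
 h(z) = C1 + C2/z^3


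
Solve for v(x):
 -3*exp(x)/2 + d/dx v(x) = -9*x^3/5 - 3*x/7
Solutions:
 v(x) = C1 - 9*x^4/20 - 3*x^2/14 + 3*exp(x)/2


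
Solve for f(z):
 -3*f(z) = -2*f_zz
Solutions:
 f(z) = C1*exp(-sqrt(6)*z/2) + C2*exp(sqrt(6)*z/2)


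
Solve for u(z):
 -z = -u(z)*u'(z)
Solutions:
 u(z) = -sqrt(C1 + z^2)
 u(z) = sqrt(C1 + z^2)


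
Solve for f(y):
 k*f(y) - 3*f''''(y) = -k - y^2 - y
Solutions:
 f(y) = C1*exp(-3^(3/4)*k^(1/4)*y/3) + C2*exp(3^(3/4)*k^(1/4)*y/3) + C3*exp(-3^(3/4)*I*k^(1/4)*y/3) + C4*exp(3^(3/4)*I*k^(1/4)*y/3) - 1 - y^2/k - y/k


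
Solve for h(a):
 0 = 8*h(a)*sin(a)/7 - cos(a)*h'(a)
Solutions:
 h(a) = C1/cos(a)^(8/7)


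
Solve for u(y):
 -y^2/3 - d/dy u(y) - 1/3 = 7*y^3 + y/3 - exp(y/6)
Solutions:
 u(y) = C1 - 7*y^4/4 - y^3/9 - y^2/6 - y/3 + 6*exp(y/6)


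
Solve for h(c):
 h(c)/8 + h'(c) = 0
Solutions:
 h(c) = C1*exp(-c/8)


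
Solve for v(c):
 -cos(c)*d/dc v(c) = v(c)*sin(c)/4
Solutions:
 v(c) = C1*cos(c)^(1/4)


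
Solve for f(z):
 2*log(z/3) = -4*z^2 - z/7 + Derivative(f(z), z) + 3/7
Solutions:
 f(z) = C1 + 4*z^3/3 + z^2/14 + 2*z*log(z) - 17*z/7 - 2*z*log(3)


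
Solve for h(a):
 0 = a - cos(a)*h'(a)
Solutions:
 h(a) = C1 + Integral(a/cos(a), a)


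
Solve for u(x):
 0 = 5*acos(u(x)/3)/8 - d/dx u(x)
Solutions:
 Integral(1/acos(_y/3), (_y, u(x))) = C1 + 5*x/8


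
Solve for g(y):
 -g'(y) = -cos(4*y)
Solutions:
 g(y) = C1 + sin(4*y)/4


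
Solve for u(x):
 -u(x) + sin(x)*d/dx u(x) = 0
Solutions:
 u(x) = C1*sqrt(cos(x) - 1)/sqrt(cos(x) + 1)


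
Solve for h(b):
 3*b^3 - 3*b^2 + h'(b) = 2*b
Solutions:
 h(b) = C1 - 3*b^4/4 + b^3 + b^2


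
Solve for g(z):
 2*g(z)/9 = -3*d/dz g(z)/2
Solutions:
 g(z) = C1*exp(-4*z/27)


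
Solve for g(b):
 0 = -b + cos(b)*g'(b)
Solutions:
 g(b) = C1 + Integral(b/cos(b), b)


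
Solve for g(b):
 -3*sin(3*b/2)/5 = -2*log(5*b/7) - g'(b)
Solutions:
 g(b) = C1 - 2*b*log(b) - 2*b*log(5) + 2*b + 2*b*log(7) - 2*cos(3*b/2)/5


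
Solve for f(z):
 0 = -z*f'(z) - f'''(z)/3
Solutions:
 f(z) = C1 + Integral(C2*airyai(-3^(1/3)*z) + C3*airybi(-3^(1/3)*z), z)


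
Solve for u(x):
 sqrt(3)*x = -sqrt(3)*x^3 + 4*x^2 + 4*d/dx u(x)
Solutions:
 u(x) = C1 + sqrt(3)*x^4/16 - x^3/3 + sqrt(3)*x^2/8


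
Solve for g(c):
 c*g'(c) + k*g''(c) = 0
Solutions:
 g(c) = C1 + C2*sqrt(k)*erf(sqrt(2)*c*sqrt(1/k)/2)


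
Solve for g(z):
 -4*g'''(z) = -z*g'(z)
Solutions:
 g(z) = C1 + Integral(C2*airyai(2^(1/3)*z/2) + C3*airybi(2^(1/3)*z/2), z)


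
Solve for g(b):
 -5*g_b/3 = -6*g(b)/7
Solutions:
 g(b) = C1*exp(18*b/35)


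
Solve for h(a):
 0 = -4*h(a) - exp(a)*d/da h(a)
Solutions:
 h(a) = C1*exp(4*exp(-a))


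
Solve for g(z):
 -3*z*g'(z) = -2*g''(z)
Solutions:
 g(z) = C1 + C2*erfi(sqrt(3)*z/2)


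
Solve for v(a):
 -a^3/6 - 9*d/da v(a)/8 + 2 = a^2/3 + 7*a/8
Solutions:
 v(a) = C1 - a^4/27 - 8*a^3/81 - 7*a^2/18 + 16*a/9


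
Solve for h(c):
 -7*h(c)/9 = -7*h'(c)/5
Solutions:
 h(c) = C1*exp(5*c/9)


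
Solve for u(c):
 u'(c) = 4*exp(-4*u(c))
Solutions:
 u(c) = log(-I*(C1 + 16*c)^(1/4))
 u(c) = log(I*(C1 + 16*c)^(1/4))
 u(c) = log(-(C1 + 16*c)^(1/4))
 u(c) = log(C1 + 16*c)/4


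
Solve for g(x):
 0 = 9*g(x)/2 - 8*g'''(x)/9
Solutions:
 g(x) = C3*exp(3*2^(2/3)*3^(1/3)*x/4) + (C1*sin(3*2^(2/3)*3^(5/6)*x/8) + C2*cos(3*2^(2/3)*3^(5/6)*x/8))*exp(-3*2^(2/3)*3^(1/3)*x/8)


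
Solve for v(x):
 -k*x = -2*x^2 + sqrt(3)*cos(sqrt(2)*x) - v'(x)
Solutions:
 v(x) = C1 + k*x^2/2 - 2*x^3/3 + sqrt(6)*sin(sqrt(2)*x)/2


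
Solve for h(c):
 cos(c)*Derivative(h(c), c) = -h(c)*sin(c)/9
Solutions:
 h(c) = C1*cos(c)^(1/9)


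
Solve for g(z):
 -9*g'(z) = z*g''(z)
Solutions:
 g(z) = C1 + C2/z^8


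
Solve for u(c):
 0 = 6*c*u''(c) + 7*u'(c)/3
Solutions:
 u(c) = C1 + C2*c^(11/18)


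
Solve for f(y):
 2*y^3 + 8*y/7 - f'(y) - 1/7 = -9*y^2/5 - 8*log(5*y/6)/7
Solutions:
 f(y) = C1 + y^4/2 + 3*y^3/5 + 4*y^2/7 + 8*y*log(y)/7 - 8*y*log(6)/7 - 9*y/7 + 8*y*log(5)/7


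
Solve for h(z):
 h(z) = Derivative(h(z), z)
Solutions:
 h(z) = C1*exp(z)


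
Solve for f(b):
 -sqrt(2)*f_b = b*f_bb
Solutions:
 f(b) = C1 + C2*b^(1 - sqrt(2))


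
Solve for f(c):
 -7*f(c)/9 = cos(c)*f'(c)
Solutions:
 f(c) = C1*(sin(c) - 1)^(7/18)/(sin(c) + 1)^(7/18)


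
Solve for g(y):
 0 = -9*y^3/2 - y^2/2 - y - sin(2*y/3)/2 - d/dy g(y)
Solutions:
 g(y) = C1 - 9*y^4/8 - y^3/6 - y^2/2 + 3*cos(2*y/3)/4


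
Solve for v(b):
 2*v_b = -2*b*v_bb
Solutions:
 v(b) = C1 + C2*log(b)


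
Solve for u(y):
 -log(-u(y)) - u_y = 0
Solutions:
 -li(-u(y)) = C1 - y


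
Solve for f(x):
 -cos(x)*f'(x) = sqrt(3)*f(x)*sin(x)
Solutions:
 f(x) = C1*cos(x)^(sqrt(3))


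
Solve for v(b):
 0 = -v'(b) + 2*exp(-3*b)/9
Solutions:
 v(b) = C1 - 2*exp(-3*b)/27


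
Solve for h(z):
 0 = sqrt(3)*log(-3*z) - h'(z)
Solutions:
 h(z) = C1 + sqrt(3)*z*log(-z) + sqrt(3)*z*(-1 + log(3))


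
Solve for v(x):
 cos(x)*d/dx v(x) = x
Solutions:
 v(x) = C1 + Integral(x/cos(x), x)


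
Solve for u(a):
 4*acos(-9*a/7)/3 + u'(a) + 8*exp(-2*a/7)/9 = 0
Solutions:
 u(a) = C1 - 4*a*acos(-9*a/7)/3 - 4*sqrt(49 - 81*a^2)/27 + 28*exp(-2*a/7)/9


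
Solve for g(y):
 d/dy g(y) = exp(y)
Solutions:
 g(y) = C1 + exp(y)


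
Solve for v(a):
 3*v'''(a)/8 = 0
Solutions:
 v(a) = C1 + C2*a + C3*a^2


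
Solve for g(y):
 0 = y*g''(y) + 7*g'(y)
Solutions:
 g(y) = C1 + C2/y^6


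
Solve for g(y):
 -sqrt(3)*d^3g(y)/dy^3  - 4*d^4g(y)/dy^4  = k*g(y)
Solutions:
 g(y) = C1*exp(y*Piecewise((-sqrt(-3^(1/3)*(-k)^(1/3)/4 + 3/64)/2 - sqrt(3^(1/3)*(-k)^(1/3)/4 + 3/32 + 3*sqrt(3)/(256*sqrt(-3^(1/3)*(-k)^(1/3)/4 + 3/64)))/2 - sqrt(3)/16, Eq(k, 0)), (-sqrt(k/(6*(3*k/1024 + sqrt(-k^3/1728 + 9*k^2/1048576))^(1/3)) + 2*(3*k/1024 + sqrt(-k^3/1728 + 9*k^2/1048576))^(1/3) + 3/64)/2 - sqrt(-k/(6*(3*k/1024 + sqrt(-k^3/1728 + 9*k^2/1048576))^(1/3)) - 2*(3*k/1024 + sqrt(-k^3/1728 + 9*k^2/1048576))^(1/3) + 3/32 + 3*sqrt(3)/(256*sqrt(k/(6*(3*k/1024 + sqrt(-k^3/1728 + 9*k^2/1048576))^(1/3)) + 2*(3*k/1024 + sqrt(-k^3/1728 + 9*k^2/1048576))^(1/3) + 3/64)))/2 - sqrt(3)/16, True))) + C2*exp(y*Piecewise((-sqrt(-3^(1/3)*(-k)^(1/3)/4 + 3/64)/2 + sqrt(3^(1/3)*(-k)^(1/3)/4 + 3/32 + 3*sqrt(3)/(256*sqrt(-3^(1/3)*(-k)^(1/3)/4 + 3/64)))/2 - sqrt(3)/16, Eq(k, 0)), (-sqrt(k/(6*(3*k/1024 + sqrt(-k^3/1728 + 9*k^2/1048576))^(1/3)) + 2*(3*k/1024 + sqrt(-k^3/1728 + 9*k^2/1048576))^(1/3) + 3/64)/2 + sqrt(-k/(6*(3*k/1024 + sqrt(-k^3/1728 + 9*k^2/1048576))^(1/3)) - 2*(3*k/1024 + sqrt(-k^3/1728 + 9*k^2/1048576))^(1/3) + 3/32 + 3*sqrt(3)/(256*sqrt(k/(6*(3*k/1024 + sqrt(-k^3/1728 + 9*k^2/1048576))^(1/3)) + 2*(3*k/1024 + sqrt(-k^3/1728 + 9*k^2/1048576))^(1/3) + 3/64)))/2 - sqrt(3)/16, True))) + C3*exp(y*Piecewise((sqrt(-3^(1/3)*(-k)^(1/3)/4 + 3/64)/2 - sqrt(3^(1/3)*(-k)^(1/3)/4 + 3/32 - 3*sqrt(3)/(256*sqrt(-3^(1/3)*(-k)^(1/3)/4 + 3/64)))/2 - sqrt(3)/16, Eq(k, 0)), (sqrt(k/(6*(3*k/1024 + sqrt(-k^3/1728 + 9*k^2/1048576))^(1/3)) + 2*(3*k/1024 + sqrt(-k^3/1728 + 9*k^2/1048576))^(1/3) + 3/64)/2 - sqrt(-k/(6*(3*k/1024 + sqrt(-k^3/1728 + 9*k^2/1048576))^(1/3)) - 2*(3*k/1024 + sqrt(-k^3/1728 + 9*k^2/1048576))^(1/3) + 3/32 - 3*sqrt(3)/(256*sqrt(k/(6*(3*k/1024 + sqrt(-k^3/1728 + 9*k^2/1048576))^(1/3)) + 2*(3*k/1024 + sqrt(-k^3/1728 + 9*k^2/1048576))^(1/3) + 3/64)))/2 - sqrt(3)/16, True))) + C4*exp(y*Piecewise((sqrt(-3^(1/3)*(-k)^(1/3)/4 + 3/64)/2 + sqrt(3^(1/3)*(-k)^(1/3)/4 + 3/32 - 3*sqrt(3)/(256*sqrt(-3^(1/3)*(-k)^(1/3)/4 + 3/64)))/2 - sqrt(3)/16, Eq(k, 0)), (sqrt(k/(6*(3*k/1024 + sqrt(-k^3/1728 + 9*k^2/1048576))^(1/3)) + 2*(3*k/1024 + sqrt(-k^3/1728 + 9*k^2/1048576))^(1/3) + 3/64)/2 + sqrt(-k/(6*(3*k/1024 + sqrt(-k^3/1728 + 9*k^2/1048576))^(1/3)) - 2*(3*k/1024 + sqrt(-k^3/1728 + 9*k^2/1048576))^(1/3) + 3/32 - 3*sqrt(3)/(256*sqrt(k/(6*(3*k/1024 + sqrt(-k^3/1728 + 9*k^2/1048576))^(1/3)) + 2*(3*k/1024 + sqrt(-k^3/1728 + 9*k^2/1048576))^(1/3) + 3/64)))/2 - sqrt(3)/16, True)))


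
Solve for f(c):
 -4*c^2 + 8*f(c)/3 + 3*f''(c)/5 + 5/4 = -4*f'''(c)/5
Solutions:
 f(c) = C1*exp(c*(-6 + 3*3^(1/3)/(8*sqrt(1630) + 323)^(1/3) + 3^(2/3)*(8*sqrt(1630) + 323)^(1/3))/24)*sin(3^(1/6)*c*(-(8*sqrt(1630) + 323)^(1/3) + 3^(2/3)/(8*sqrt(1630) + 323)^(1/3))/8) + C2*exp(c*(-6 + 3*3^(1/3)/(8*sqrt(1630) + 323)^(1/3) + 3^(2/3)*(8*sqrt(1630) + 323)^(1/3))/24)*cos(3^(1/6)*c*(-(8*sqrt(1630) + 323)^(1/3) + 3^(2/3)/(8*sqrt(1630) + 323)^(1/3))/8) + C3*exp(-c*(3*3^(1/3)/(8*sqrt(1630) + 323)^(1/3) + 3 + 3^(2/3)*(8*sqrt(1630) + 323)^(1/3))/12) + 3*c^2/2 - 183/160


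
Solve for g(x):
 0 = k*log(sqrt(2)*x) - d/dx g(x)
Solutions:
 g(x) = C1 + k*x*log(x) - k*x + k*x*log(2)/2


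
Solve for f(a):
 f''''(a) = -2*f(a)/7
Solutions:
 f(a) = (C1*sin(14^(3/4)*a/14) + C2*cos(14^(3/4)*a/14))*exp(-14^(3/4)*a/14) + (C3*sin(14^(3/4)*a/14) + C4*cos(14^(3/4)*a/14))*exp(14^(3/4)*a/14)


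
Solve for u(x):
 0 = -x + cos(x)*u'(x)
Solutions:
 u(x) = C1 + Integral(x/cos(x), x)


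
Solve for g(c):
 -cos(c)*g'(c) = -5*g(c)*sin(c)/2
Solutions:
 g(c) = C1/cos(c)^(5/2)


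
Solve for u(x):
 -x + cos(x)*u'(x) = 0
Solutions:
 u(x) = C1 + Integral(x/cos(x), x)


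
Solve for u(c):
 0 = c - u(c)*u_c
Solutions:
 u(c) = -sqrt(C1 + c^2)
 u(c) = sqrt(C1 + c^2)


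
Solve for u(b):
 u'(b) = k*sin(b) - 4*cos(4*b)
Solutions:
 u(b) = C1 - k*cos(b) - sin(4*b)


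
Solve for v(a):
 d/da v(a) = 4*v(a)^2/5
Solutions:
 v(a) = -5/(C1 + 4*a)


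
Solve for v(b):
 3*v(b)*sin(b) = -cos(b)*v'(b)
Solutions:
 v(b) = C1*cos(b)^3


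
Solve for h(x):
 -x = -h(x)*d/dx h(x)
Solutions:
 h(x) = -sqrt(C1 + x^2)
 h(x) = sqrt(C1 + x^2)


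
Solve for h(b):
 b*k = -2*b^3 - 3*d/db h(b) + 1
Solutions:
 h(b) = C1 - b^4/6 - b^2*k/6 + b/3


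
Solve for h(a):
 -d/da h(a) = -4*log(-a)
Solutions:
 h(a) = C1 + 4*a*log(-a) - 4*a


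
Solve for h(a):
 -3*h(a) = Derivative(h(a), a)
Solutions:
 h(a) = C1*exp(-3*a)


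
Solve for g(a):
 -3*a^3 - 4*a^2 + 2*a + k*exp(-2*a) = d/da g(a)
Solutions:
 g(a) = C1 - 3*a^4/4 - 4*a^3/3 + a^2 - k*exp(-2*a)/2


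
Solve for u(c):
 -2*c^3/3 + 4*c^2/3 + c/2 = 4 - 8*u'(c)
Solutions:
 u(c) = C1 + c^4/48 - c^3/18 - c^2/32 + c/2


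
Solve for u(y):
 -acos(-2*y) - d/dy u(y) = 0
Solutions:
 u(y) = C1 - y*acos(-2*y) - sqrt(1 - 4*y^2)/2


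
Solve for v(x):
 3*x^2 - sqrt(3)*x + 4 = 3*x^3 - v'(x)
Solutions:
 v(x) = C1 + 3*x^4/4 - x^3 + sqrt(3)*x^2/2 - 4*x


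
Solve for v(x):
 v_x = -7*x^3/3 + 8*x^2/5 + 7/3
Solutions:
 v(x) = C1 - 7*x^4/12 + 8*x^3/15 + 7*x/3


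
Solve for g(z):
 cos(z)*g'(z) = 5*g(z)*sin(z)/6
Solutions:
 g(z) = C1/cos(z)^(5/6)


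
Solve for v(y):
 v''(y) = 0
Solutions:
 v(y) = C1 + C2*y


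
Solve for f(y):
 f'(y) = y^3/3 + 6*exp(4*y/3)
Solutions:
 f(y) = C1 + y^4/12 + 9*exp(4*y/3)/2


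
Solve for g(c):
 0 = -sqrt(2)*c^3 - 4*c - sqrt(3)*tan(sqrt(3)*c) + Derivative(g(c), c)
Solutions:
 g(c) = C1 + sqrt(2)*c^4/4 + 2*c^2 - log(cos(sqrt(3)*c))


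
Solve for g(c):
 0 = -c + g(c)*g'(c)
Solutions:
 g(c) = -sqrt(C1 + c^2)
 g(c) = sqrt(C1 + c^2)


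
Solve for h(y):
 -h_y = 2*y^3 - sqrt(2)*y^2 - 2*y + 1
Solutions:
 h(y) = C1 - y^4/2 + sqrt(2)*y^3/3 + y^2 - y


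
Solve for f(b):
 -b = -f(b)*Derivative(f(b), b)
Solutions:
 f(b) = -sqrt(C1 + b^2)
 f(b) = sqrt(C1 + b^2)


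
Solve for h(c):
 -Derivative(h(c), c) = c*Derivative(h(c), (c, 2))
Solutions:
 h(c) = C1 + C2*log(c)


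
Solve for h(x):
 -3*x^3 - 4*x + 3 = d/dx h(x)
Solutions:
 h(x) = C1 - 3*x^4/4 - 2*x^2 + 3*x


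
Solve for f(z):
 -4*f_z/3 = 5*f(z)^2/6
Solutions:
 f(z) = 8/(C1 + 5*z)


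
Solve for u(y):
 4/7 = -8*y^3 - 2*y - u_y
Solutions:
 u(y) = C1 - 2*y^4 - y^2 - 4*y/7


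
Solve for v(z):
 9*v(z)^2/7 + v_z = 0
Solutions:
 v(z) = 7/(C1 + 9*z)


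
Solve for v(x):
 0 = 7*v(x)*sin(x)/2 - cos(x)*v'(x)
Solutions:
 v(x) = C1/cos(x)^(7/2)


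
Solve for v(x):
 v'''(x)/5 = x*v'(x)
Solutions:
 v(x) = C1 + Integral(C2*airyai(5^(1/3)*x) + C3*airybi(5^(1/3)*x), x)


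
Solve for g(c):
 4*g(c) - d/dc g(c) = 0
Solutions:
 g(c) = C1*exp(4*c)


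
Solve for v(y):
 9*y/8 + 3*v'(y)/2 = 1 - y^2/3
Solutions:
 v(y) = C1 - 2*y^3/27 - 3*y^2/8 + 2*y/3


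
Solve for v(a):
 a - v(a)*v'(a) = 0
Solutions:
 v(a) = -sqrt(C1 + a^2)
 v(a) = sqrt(C1 + a^2)


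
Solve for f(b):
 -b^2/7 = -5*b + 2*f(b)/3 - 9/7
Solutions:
 f(b) = -3*b^2/14 + 15*b/2 + 27/14


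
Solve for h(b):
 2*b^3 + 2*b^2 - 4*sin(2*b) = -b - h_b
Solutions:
 h(b) = C1 - b^4/2 - 2*b^3/3 - b^2/2 - 2*cos(2*b)


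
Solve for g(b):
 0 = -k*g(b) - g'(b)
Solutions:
 g(b) = C1*exp(-b*k)


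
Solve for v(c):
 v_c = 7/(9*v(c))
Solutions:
 v(c) = -sqrt(C1 + 14*c)/3
 v(c) = sqrt(C1 + 14*c)/3


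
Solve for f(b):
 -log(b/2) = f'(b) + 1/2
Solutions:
 f(b) = C1 - b*log(b) + b/2 + b*log(2)


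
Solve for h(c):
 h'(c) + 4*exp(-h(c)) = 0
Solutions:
 h(c) = log(C1 - 4*c)


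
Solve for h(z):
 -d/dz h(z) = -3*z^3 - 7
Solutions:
 h(z) = C1 + 3*z^4/4 + 7*z


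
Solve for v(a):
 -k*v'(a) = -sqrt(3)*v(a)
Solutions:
 v(a) = C1*exp(sqrt(3)*a/k)


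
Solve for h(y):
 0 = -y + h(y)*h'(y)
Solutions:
 h(y) = -sqrt(C1 + y^2)
 h(y) = sqrt(C1 + y^2)


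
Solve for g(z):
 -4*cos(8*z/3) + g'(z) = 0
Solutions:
 g(z) = C1 + 3*sin(8*z/3)/2


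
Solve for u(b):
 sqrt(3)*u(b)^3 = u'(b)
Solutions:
 u(b) = -sqrt(2)*sqrt(-1/(C1 + sqrt(3)*b))/2
 u(b) = sqrt(2)*sqrt(-1/(C1 + sqrt(3)*b))/2


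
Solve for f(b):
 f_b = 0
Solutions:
 f(b) = C1


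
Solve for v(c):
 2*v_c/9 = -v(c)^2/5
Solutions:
 v(c) = 10/(C1 + 9*c)


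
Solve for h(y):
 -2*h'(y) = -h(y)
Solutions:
 h(y) = C1*exp(y/2)


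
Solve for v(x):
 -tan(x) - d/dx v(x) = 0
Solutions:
 v(x) = C1 + log(cos(x))


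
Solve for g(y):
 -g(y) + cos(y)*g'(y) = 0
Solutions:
 g(y) = C1*sqrt(sin(y) + 1)/sqrt(sin(y) - 1)


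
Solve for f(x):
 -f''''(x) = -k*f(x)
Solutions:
 f(x) = C1*exp(-k^(1/4)*x) + C2*exp(k^(1/4)*x) + C3*exp(-I*k^(1/4)*x) + C4*exp(I*k^(1/4)*x)


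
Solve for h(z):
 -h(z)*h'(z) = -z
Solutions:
 h(z) = -sqrt(C1 + z^2)
 h(z) = sqrt(C1 + z^2)


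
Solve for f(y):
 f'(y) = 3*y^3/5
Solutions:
 f(y) = C1 + 3*y^4/20


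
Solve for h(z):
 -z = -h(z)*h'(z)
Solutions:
 h(z) = -sqrt(C1 + z^2)
 h(z) = sqrt(C1 + z^2)


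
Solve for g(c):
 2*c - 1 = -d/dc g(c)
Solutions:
 g(c) = C1 - c^2 + c


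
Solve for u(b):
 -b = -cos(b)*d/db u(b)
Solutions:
 u(b) = C1 + Integral(b/cos(b), b)


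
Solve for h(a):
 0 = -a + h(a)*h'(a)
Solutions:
 h(a) = -sqrt(C1 + a^2)
 h(a) = sqrt(C1 + a^2)


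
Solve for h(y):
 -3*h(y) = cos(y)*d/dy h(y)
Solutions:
 h(y) = C1*(sin(y) - 1)^(3/2)/(sin(y) + 1)^(3/2)


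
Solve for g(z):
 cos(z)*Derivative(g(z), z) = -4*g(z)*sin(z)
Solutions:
 g(z) = C1*cos(z)^4


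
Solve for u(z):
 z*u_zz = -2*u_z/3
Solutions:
 u(z) = C1 + C2*z^(1/3)


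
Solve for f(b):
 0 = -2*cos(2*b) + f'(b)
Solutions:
 f(b) = C1 + sin(2*b)


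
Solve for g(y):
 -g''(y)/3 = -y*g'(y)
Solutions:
 g(y) = C1 + C2*erfi(sqrt(6)*y/2)


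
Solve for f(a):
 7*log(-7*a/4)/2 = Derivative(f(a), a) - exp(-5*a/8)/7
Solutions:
 f(a) = C1 + 7*a*log(-a)/2 + a*(-7*log(2) - 7/2 + 7*log(7)/2) - 8*exp(-5*a/8)/35


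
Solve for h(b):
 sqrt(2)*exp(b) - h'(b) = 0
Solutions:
 h(b) = C1 + sqrt(2)*exp(b)


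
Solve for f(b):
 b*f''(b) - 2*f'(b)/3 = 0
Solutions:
 f(b) = C1 + C2*b^(5/3)


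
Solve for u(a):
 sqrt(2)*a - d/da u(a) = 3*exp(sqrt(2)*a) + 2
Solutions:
 u(a) = C1 + sqrt(2)*a^2/2 - 2*a - 3*sqrt(2)*exp(sqrt(2)*a)/2


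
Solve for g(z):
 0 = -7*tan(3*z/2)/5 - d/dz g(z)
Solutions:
 g(z) = C1 + 14*log(cos(3*z/2))/15


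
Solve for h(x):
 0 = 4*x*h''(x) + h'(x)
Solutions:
 h(x) = C1 + C2*x^(3/4)


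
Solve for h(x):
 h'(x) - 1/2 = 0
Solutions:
 h(x) = C1 + x/2


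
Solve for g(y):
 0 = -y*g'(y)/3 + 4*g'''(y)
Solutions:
 g(y) = C1 + Integral(C2*airyai(18^(1/3)*y/6) + C3*airybi(18^(1/3)*y/6), y)


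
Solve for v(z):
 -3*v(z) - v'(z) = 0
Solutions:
 v(z) = C1*exp(-3*z)


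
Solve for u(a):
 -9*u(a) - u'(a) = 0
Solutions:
 u(a) = C1*exp(-9*a)


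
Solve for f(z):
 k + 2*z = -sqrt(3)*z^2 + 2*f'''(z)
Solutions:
 f(z) = C1 + C2*z + C3*z^2 + k*z^3/12 + sqrt(3)*z^5/120 + z^4/24


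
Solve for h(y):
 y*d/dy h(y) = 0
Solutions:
 h(y) = C1


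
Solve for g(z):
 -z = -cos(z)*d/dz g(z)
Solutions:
 g(z) = C1 + Integral(z/cos(z), z)


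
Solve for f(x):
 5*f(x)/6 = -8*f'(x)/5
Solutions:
 f(x) = C1*exp(-25*x/48)


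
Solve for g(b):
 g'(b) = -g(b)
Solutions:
 g(b) = C1*exp(-b)


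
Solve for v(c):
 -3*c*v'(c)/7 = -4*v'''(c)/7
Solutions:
 v(c) = C1 + Integral(C2*airyai(6^(1/3)*c/2) + C3*airybi(6^(1/3)*c/2), c)


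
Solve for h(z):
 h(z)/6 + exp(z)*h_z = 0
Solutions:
 h(z) = C1*exp(exp(-z)/6)


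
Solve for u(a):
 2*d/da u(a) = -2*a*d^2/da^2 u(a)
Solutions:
 u(a) = C1 + C2*log(a)


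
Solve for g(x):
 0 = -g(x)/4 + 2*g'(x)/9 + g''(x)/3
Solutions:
 g(x) = C1*exp(x*(-2 + sqrt(31))/6) + C2*exp(-x*(2 + sqrt(31))/6)


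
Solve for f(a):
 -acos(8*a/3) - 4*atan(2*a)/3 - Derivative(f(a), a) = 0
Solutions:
 f(a) = C1 - a*acos(8*a/3) - 4*a*atan(2*a)/3 + sqrt(9 - 64*a^2)/8 + log(4*a^2 + 1)/3


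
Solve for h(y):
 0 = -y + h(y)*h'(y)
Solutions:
 h(y) = -sqrt(C1 + y^2)
 h(y) = sqrt(C1 + y^2)


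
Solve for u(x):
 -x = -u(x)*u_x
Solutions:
 u(x) = -sqrt(C1 + x^2)
 u(x) = sqrt(C1 + x^2)


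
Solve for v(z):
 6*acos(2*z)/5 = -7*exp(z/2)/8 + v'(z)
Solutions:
 v(z) = C1 + 6*z*acos(2*z)/5 - 3*sqrt(1 - 4*z^2)/5 + 7*exp(z/2)/4


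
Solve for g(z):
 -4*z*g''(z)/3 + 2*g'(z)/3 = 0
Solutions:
 g(z) = C1 + C2*z^(3/2)


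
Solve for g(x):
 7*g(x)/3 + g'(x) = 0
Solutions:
 g(x) = C1*exp(-7*x/3)


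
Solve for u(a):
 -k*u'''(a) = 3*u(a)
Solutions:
 u(a) = C1*exp(3^(1/3)*a*(-1/k)^(1/3)) + C2*exp(a*(-1/k)^(1/3)*(-3^(1/3) + 3^(5/6)*I)/2) + C3*exp(-a*(-1/k)^(1/3)*(3^(1/3) + 3^(5/6)*I)/2)


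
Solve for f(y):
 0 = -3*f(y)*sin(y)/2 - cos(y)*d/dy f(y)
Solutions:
 f(y) = C1*cos(y)^(3/2)


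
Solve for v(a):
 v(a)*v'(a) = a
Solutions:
 v(a) = -sqrt(C1 + a^2)
 v(a) = sqrt(C1 + a^2)


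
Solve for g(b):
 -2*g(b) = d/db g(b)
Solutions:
 g(b) = C1*exp(-2*b)


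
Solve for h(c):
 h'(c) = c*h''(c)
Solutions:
 h(c) = C1 + C2*c^2


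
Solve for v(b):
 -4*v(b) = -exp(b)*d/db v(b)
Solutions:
 v(b) = C1*exp(-4*exp(-b))


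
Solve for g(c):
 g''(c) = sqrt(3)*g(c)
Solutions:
 g(c) = C1*exp(-3^(1/4)*c) + C2*exp(3^(1/4)*c)


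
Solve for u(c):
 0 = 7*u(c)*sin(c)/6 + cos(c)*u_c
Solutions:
 u(c) = C1*cos(c)^(7/6)


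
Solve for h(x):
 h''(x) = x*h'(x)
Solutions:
 h(x) = C1 + C2*erfi(sqrt(2)*x/2)


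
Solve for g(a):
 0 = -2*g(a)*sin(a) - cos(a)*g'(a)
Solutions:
 g(a) = C1*cos(a)^2


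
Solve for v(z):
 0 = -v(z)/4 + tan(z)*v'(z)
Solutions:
 v(z) = C1*sin(z)^(1/4)


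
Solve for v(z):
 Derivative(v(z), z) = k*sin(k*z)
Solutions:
 v(z) = C1 - cos(k*z)


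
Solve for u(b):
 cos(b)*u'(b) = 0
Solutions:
 u(b) = C1


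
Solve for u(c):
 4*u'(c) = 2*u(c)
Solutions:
 u(c) = C1*exp(c/2)


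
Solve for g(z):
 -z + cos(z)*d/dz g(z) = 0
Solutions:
 g(z) = C1 + Integral(z/cos(z), z)


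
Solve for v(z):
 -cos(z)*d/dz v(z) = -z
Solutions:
 v(z) = C1 + Integral(z/cos(z), z)


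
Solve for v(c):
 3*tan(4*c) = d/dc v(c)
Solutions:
 v(c) = C1 - 3*log(cos(4*c))/4


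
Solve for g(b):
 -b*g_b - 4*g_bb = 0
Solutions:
 g(b) = C1 + C2*erf(sqrt(2)*b/4)


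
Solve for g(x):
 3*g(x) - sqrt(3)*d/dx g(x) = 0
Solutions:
 g(x) = C1*exp(sqrt(3)*x)


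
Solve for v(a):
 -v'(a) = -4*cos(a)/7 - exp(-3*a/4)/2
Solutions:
 v(a) = C1 + 4*sin(a)/7 - 2*exp(-3*a/4)/3


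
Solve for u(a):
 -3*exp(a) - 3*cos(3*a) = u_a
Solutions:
 u(a) = C1 - 3*exp(a) - sin(3*a)


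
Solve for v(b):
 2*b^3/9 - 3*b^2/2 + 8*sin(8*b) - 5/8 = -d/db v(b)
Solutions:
 v(b) = C1 - b^4/18 + b^3/2 + 5*b/8 + cos(8*b)


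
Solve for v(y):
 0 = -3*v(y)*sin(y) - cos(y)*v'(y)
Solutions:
 v(y) = C1*cos(y)^3


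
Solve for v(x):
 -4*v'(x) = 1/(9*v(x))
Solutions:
 v(x) = -sqrt(C1 - 2*x)/6
 v(x) = sqrt(C1 - 2*x)/6


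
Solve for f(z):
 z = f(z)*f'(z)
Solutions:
 f(z) = -sqrt(C1 + z^2)
 f(z) = sqrt(C1 + z^2)


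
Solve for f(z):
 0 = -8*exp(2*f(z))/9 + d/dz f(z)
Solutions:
 f(z) = log(-sqrt(-1/(C1 + 8*z))) - log(2)/2 + log(3)
 f(z) = log(-1/(C1 + 8*z))/2 - log(2)/2 + log(3)


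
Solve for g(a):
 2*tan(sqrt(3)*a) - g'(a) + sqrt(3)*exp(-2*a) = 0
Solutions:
 g(a) = C1 + sqrt(3)*log(tan(sqrt(3)*a)^2 + 1)/3 - sqrt(3)*exp(-2*a)/2


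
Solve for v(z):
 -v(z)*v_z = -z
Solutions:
 v(z) = -sqrt(C1 + z^2)
 v(z) = sqrt(C1 + z^2)


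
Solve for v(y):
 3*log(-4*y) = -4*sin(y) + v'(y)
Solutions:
 v(y) = C1 + 3*y*log(-y) - 3*y + 6*y*log(2) - 4*cos(y)


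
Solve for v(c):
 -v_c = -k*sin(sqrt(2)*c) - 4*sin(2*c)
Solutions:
 v(c) = C1 - sqrt(2)*k*cos(sqrt(2)*c)/2 - 2*cos(2*c)


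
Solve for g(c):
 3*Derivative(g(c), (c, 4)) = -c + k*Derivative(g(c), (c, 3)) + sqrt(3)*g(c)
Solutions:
 g(c) = C1*exp(c*(k - sqrt(k^2 + 6*2^(2/3)*3^(1/6)*(-k^2 + sqrt(k^4 + 256*sqrt(3)))^(1/3) - 48*6^(1/3)/(-k^2 + sqrt(k^4 + 256*sqrt(3)))^(1/3)) - sqrt(2)*sqrt(-k^3/sqrt(k^2 + 6*2^(2/3)*3^(1/6)*(-k^2 + sqrt(k^4 + 256*sqrt(3)))^(1/3) - 48*6^(1/3)/(-k^2 + sqrt(k^4 + 256*sqrt(3)))^(1/3)) + k^2 - 3*2^(2/3)*3^(1/6)*(-k^2 + sqrt(k^4 + 256*sqrt(3)))^(1/3) + 24*6^(1/3)/(-k^2 + sqrt(k^4 + 256*sqrt(3)))^(1/3)))/12) + C2*exp(c*(k - sqrt(k^2 + 6*2^(2/3)*3^(1/6)*(-k^2 + sqrt(k^4 + 256*sqrt(3)))^(1/3) - 48*6^(1/3)/(-k^2 + sqrt(k^4 + 256*sqrt(3)))^(1/3)) + sqrt(2)*sqrt(-k^3/sqrt(k^2 + 6*2^(2/3)*3^(1/6)*(-k^2 + sqrt(k^4 + 256*sqrt(3)))^(1/3) - 48*6^(1/3)/(-k^2 + sqrt(k^4 + 256*sqrt(3)))^(1/3)) + k^2 - 3*2^(2/3)*3^(1/6)*(-k^2 + sqrt(k^4 + 256*sqrt(3)))^(1/3) + 24*6^(1/3)/(-k^2 + sqrt(k^4 + 256*sqrt(3)))^(1/3)))/12) + C3*exp(c*(k + sqrt(k^2 + 6*2^(2/3)*3^(1/6)*(-k^2 + sqrt(k^4 + 256*sqrt(3)))^(1/3) - 48*6^(1/3)/(-k^2 + sqrt(k^4 + 256*sqrt(3)))^(1/3)) - sqrt(2)*sqrt(k^3/sqrt(k^2 + 6*2^(2/3)*3^(1/6)*(-k^2 + sqrt(k^4 + 256*sqrt(3)))^(1/3) - 48*6^(1/3)/(-k^2 + sqrt(k^4 + 256*sqrt(3)))^(1/3)) + k^2 - 3*2^(2/3)*3^(1/6)*(-k^2 + sqrt(k^4 + 256*sqrt(3)))^(1/3) + 24*6^(1/3)/(-k^2 + sqrt(k^4 + 256*sqrt(3)))^(1/3)))/12) + C4*exp(c*(k + sqrt(k^2 + 6*2^(2/3)*3^(1/6)*(-k^2 + sqrt(k^4 + 256*sqrt(3)))^(1/3) - 48*6^(1/3)/(-k^2 + sqrt(k^4 + 256*sqrt(3)))^(1/3)) + sqrt(2)*sqrt(k^3/sqrt(k^2 + 6*2^(2/3)*3^(1/6)*(-k^2 + sqrt(k^4 + 256*sqrt(3)))^(1/3) - 48*6^(1/3)/(-k^2 + sqrt(k^4 + 256*sqrt(3)))^(1/3)) + k^2 - 3*2^(2/3)*3^(1/6)*(-k^2 + sqrt(k^4 + 256*sqrt(3)))^(1/3) + 24*6^(1/3)/(-k^2 + sqrt(k^4 + 256*sqrt(3)))^(1/3)))/12) + sqrt(3)*c/3


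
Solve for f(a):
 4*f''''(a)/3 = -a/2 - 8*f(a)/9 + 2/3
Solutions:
 f(a) = -9*a/16 + (C1*sin(6^(3/4)*a/6) + C2*cos(6^(3/4)*a/6))*exp(-6^(3/4)*a/6) + (C3*sin(6^(3/4)*a/6) + C4*cos(6^(3/4)*a/6))*exp(6^(3/4)*a/6) + 3/4


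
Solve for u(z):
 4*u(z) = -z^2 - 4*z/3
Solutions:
 u(z) = z*(-3*z - 4)/12


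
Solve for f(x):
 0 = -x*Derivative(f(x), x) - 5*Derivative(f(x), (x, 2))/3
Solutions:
 f(x) = C1 + C2*erf(sqrt(30)*x/10)


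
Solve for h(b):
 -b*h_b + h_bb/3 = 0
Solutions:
 h(b) = C1 + C2*erfi(sqrt(6)*b/2)


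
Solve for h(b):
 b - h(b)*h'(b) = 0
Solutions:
 h(b) = -sqrt(C1 + b^2)
 h(b) = sqrt(C1 + b^2)


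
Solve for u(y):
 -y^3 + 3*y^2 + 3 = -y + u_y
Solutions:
 u(y) = C1 - y^4/4 + y^3 + y^2/2 + 3*y


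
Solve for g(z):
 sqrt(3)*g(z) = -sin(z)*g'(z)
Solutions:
 g(z) = C1*(cos(z) + 1)^(sqrt(3)/2)/(cos(z) - 1)^(sqrt(3)/2)


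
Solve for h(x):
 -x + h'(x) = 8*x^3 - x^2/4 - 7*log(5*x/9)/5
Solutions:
 h(x) = C1 + 2*x^4 - x^3/12 + x^2/2 - 7*x*log(x)/5 - 7*x*log(5)/5 + 7*x/5 + 14*x*log(3)/5


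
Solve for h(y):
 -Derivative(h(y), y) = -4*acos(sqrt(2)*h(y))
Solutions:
 Integral(1/acos(sqrt(2)*_y), (_y, h(y))) = C1 + 4*y


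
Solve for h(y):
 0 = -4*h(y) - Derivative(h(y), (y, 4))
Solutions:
 h(y) = (C1*sin(y) + C2*cos(y))*exp(-y) + (C3*sin(y) + C4*cos(y))*exp(y)


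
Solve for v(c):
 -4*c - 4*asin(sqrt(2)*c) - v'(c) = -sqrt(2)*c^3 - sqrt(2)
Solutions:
 v(c) = C1 + sqrt(2)*c^4/4 - 2*c^2 - 4*c*asin(sqrt(2)*c) + sqrt(2)*c - 2*sqrt(2)*sqrt(1 - 2*c^2)


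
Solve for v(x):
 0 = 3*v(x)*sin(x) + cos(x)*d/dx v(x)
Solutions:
 v(x) = C1*cos(x)^3


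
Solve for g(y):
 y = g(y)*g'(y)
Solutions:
 g(y) = -sqrt(C1 + y^2)
 g(y) = sqrt(C1 + y^2)


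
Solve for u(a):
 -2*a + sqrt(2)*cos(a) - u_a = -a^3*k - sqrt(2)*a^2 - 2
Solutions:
 u(a) = C1 + a^4*k/4 + sqrt(2)*a^3/3 - a^2 + 2*a + sqrt(2)*sin(a)


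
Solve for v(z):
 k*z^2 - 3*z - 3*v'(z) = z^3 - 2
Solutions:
 v(z) = C1 + k*z^3/9 - z^4/12 - z^2/2 + 2*z/3


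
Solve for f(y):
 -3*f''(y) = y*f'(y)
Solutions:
 f(y) = C1 + C2*erf(sqrt(6)*y/6)


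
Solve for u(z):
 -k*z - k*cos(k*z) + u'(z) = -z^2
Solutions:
 u(z) = C1 + k*z^2/2 - z^3/3 + sin(k*z)


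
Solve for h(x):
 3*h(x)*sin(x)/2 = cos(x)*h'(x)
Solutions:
 h(x) = C1/cos(x)^(3/2)


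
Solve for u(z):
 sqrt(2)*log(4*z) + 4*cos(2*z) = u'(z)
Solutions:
 u(z) = C1 + sqrt(2)*z*(log(z) - 1) + 2*sqrt(2)*z*log(2) + 2*sin(2*z)


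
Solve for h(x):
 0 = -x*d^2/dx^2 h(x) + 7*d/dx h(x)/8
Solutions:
 h(x) = C1 + C2*x^(15/8)


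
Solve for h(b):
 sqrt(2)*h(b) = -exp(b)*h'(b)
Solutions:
 h(b) = C1*exp(sqrt(2)*exp(-b))


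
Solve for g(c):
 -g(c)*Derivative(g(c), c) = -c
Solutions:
 g(c) = -sqrt(C1 + c^2)
 g(c) = sqrt(C1 + c^2)


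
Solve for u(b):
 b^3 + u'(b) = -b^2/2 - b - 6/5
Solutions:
 u(b) = C1 - b^4/4 - b^3/6 - b^2/2 - 6*b/5


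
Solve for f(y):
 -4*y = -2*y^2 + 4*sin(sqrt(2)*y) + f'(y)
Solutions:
 f(y) = C1 + 2*y^3/3 - 2*y^2 + 2*sqrt(2)*cos(sqrt(2)*y)


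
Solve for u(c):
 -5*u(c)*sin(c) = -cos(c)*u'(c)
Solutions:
 u(c) = C1/cos(c)^5


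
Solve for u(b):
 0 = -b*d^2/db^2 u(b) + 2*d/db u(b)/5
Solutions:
 u(b) = C1 + C2*b^(7/5)


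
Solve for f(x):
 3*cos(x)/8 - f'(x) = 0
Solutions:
 f(x) = C1 + 3*sin(x)/8


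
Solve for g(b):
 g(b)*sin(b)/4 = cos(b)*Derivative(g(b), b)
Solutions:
 g(b) = C1/cos(b)^(1/4)
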